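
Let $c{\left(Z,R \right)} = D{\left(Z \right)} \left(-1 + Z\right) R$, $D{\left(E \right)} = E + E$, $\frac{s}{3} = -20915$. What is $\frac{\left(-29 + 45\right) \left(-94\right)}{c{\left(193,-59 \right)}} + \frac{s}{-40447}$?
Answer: $\frac{8575628789}{5526839868} \approx 1.5516$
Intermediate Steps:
$s = -62745$ ($s = 3 \left(-20915\right) = -62745$)
$D{\left(E \right)} = 2 E$
$c{\left(Z,R \right)} = 2 R Z \left(-1 + Z\right)$ ($c{\left(Z,R \right)} = 2 Z \left(-1 + Z\right) R = 2 Z R \left(-1 + Z\right) = 2 R Z \left(-1 + Z\right)$)
$\frac{\left(-29 + 45\right) \left(-94\right)}{c{\left(193,-59 \right)}} + \frac{s}{-40447} = \frac{\left(-29 + 45\right) \left(-94\right)}{2 \left(-59\right) 193 \left(-1 + 193\right)} - \frac{62745}{-40447} = \frac{16 \left(-94\right)}{2 \left(-59\right) 193 \cdot 192} - - \frac{62745}{40447} = - \frac{1504}{-4372608} + \frac{62745}{40447} = \left(-1504\right) \left(- \frac{1}{4372608}\right) + \frac{62745}{40447} = \frac{47}{136644} + \frac{62745}{40447} = \frac{8575628789}{5526839868}$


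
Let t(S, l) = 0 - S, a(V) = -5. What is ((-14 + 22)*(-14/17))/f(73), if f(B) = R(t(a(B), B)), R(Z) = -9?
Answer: 112/153 ≈ 0.73203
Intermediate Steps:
t(S, l) = -S
f(B) = -9
((-14 + 22)*(-14/17))/f(73) = ((-14 + 22)*(-14/17))/(-9) = (8*(-14*1/17))*(-⅑) = (8*(-14/17))*(-⅑) = -112/17*(-⅑) = 112/153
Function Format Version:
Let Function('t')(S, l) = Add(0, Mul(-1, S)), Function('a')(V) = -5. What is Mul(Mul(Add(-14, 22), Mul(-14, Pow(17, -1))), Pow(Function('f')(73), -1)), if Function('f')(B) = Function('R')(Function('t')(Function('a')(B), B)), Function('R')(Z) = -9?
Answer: Rational(112, 153) ≈ 0.73203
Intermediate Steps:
Function('t')(S, l) = Mul(-1, S)
Function('f')(B) = -9
Mul(Mul(Add(-14, 22), Mul(-14, Pow(17, -1))), Pow(Function('f')(73), -1)) = Mul(Mul(Add(-14, 22), Mul(-14, Pow(17, -1))), Pow(-9, -1)) = Mul(Mul(8, Mul(-14, Rational(1, 17))), Rational(-1, 9)) = Mul(Mul(8, Rational(-14, 17)), Rational(-1, 9)) = Mul(Rational(-112, 17), Rational(-1, 9)) = Rational(112, 153)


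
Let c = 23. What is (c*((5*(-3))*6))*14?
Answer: -28980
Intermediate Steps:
(c*((5*(-3))*6))*14 = (23*((5*(-3))*6))*14 = (23*(-15*6))*14 = (23*(-90))*14 = -2070*14 = -28980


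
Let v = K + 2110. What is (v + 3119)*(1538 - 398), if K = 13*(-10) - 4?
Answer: 5808300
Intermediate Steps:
K = -134 (K = -130 - 4 = -134)
v = 1976 (v = -134 + 2110 = 1976)
(v + 3119)*(1538 - 398) = (1976 + 3119)*(1538 - 398) = 5095*1140 = 5808300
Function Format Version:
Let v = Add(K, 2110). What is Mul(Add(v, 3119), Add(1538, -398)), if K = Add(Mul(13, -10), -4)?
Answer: 5808300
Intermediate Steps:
K = -134 (K = Add(-130, -4) = -134)
v = 1976 (v = Add(-134, 2110) = 1976)
Mul(Add(v, 3119), Add(1538, -398)) = Mul(Add(1976, 3119), Add(1538, -398)) = Mul(5095, 1140) = 5808300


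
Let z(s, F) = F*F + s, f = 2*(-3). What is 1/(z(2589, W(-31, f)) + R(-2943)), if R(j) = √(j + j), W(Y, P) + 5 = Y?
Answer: 1295/5033037 - I*√654/5033037 ≈ 0.0002573 - 5.0811e-6*I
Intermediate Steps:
f = -6
W(Y, P) = -5 + Y
R(j) = √2*√j (R(j) = √(2*j) = √2*√j)
z(s, F) = s + F² (z(s, F) = F² + s = s + F²)
1/(z(2589, W(-31, f)) + R(-2943)) = 1/((2589 + (-5 - 31)²) + √2*√(-2943)) = 1/((2589 + (-36)²) + √2*(3*I*√327)) = 1/((2589 + 1296) + 3*I*√654) = 1/(3885 + 3*I*√654)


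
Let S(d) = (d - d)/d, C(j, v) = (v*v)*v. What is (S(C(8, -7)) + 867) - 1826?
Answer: -959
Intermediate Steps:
C(j, v) = v**3 (C(j, v) = v**2*v = v**3)
S(d) = 0 (S(d) = 0/d = 0)
(S(C(8, -7)) + 867) - 1826 = (0 + 867) - 1826 = 867 - 1826 = -959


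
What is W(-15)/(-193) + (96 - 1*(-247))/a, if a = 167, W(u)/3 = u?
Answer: 73714/32231 ≈ 2.2871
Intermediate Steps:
W(u) = 3*u
W(-15)/(-193) + (96 - 1*(-247))/a = (3*(-15))/(-193) + (96 - 1*(-247))/167 = -45*(-1/193) + (96 + 247)*(1/167) = 45/193 + 343*(1/167) = 45/193 + 343/167 = 73714/32231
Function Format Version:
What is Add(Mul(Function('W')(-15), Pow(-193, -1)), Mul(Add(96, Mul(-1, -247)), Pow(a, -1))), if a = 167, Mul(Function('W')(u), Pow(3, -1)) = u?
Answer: Rational(73714, 32231) ≈ 2.2871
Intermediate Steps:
Function('W')(u) = Mul(3, u)
Add(Mul(Function('W')(-15), Pow(-193, -1)), Mul(Add(96, Mul(-1, -247)), Pow(a, -1))) = Add(Mul(Mul(3, -15), Pow(-193, -1)), Mul(Add(96, Mul(-1, -247)), Pow(167, -1))) = Add(Mul(-45, Rational(-1, 193)), Mul(Add(96, 247), Rational(1, 167))) = Add(Rational(45, 193), Mul(343, Rational(1, 167))) = Add(Rational(45, 193), Rational(343, 167)) = Rational(73714, 32231)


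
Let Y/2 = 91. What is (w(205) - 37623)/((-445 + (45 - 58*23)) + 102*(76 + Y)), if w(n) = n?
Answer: -18709/12291 ≈ -1.5222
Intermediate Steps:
Y = 182 (Y = 2*91 = 182)
(w(205) - 37623)/((-445 + (45 - 58*23)) + 102*(76 + Y)) = (205 - 37623)/((-445 + (45 - 58*23)) + 102*(76 + 182)) = -37418/((-445 + (45 - 1334)) + 102*258) = -37418/((-445 - 1289) + 26316) = -37418/(-1734 + 26316) = -37418/24582 = -37418*1/24582 = -18709/12291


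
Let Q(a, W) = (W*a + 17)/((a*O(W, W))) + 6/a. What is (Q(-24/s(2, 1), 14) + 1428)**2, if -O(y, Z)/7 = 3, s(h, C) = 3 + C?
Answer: 32304670225/15876 ≈ 2.0348e+6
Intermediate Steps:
O(y, Z) = -21 (O(y, Z) = -7*3 = -21)
Q(a, W) = 6/a - (17 + W*a)/(21*a) (Q(a, W) = (W*a + 17)/((a*(-21))) + 6/a = (17 + W*a)/((-21*a)) + 6/a = (17 + W*a)*(-1/(21*a)) + 6/a = -(17 + W*a)/(21*a) + 6/a = 6/a - (17 + W*a)/(21*a))
(Q(-24/s(2, 1), 14) + 1428)**2 = ((109 - 1*14*(-24/(3 + 1)))/(21*((-24/(3 + 1)))) + 1428)**2 = ((109 - 1*14*(-24/4))/(21*((-24/4))) + 1428)**2 = ((109 - 1*14*(-24*1/4))/(21*((-24*1/4))) + 1428)**2 = ((1/21)*(109 - 1*14*(-6))/(-6) + 1428)**2 = ((1/21)*(-1/6)*(109 + 84) + 1428)**2 = ((1/21)*(-1/6)*193 + 1428)**2 = (-193/126 + 1428)**2 = (179735/126)**2 = 32304670225/15876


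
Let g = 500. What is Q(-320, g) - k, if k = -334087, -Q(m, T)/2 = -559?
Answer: 335205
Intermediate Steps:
Q(m, T) = 1118 (Q(m, T) = -2*(-559) = 1118)
Q(-320, g) - k = 1118 - 1*(-334087) = 1118 + 334087 = 335205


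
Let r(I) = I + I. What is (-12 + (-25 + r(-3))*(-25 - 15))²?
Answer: 1507984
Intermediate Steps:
r(I) = 2*I
(-12 + (-25 + r(-3))*(-25 - 15))² = (-12 + (-25 + 2*(-3))*(-25 - 15))² = (-12 + (-25 - 6)*(-40))² = (-12 - 31*(-40))² = (-12 + 1240)² = 1228² = 1507984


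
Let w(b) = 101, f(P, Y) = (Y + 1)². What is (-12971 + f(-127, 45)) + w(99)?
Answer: -10754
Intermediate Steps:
f(P, Y) = (1 + Y)²
(-12971 + f(-127, 45)) + w(99) = (-12971 + (1 + 45)²) + 101 = (-12971 + 46²) + 101 = (-12971 + 2116) + 101 = -10855 + 101 = -10754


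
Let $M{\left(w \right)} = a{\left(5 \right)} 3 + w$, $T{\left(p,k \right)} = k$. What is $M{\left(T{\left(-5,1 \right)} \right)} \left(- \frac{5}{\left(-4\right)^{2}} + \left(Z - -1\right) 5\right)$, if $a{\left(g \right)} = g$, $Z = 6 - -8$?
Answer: $1195$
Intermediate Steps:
$Z = 14$ ($Z = 6 + 8 = 14$)
$M{\left(w \right)} = 15 + w$ ($M{\left(w \right)} = 5 \cdot 3 + w = 15 + w$)
$M{\left(T{\left(-5,1 \right)} \right)} \left(- \frac{5}{\left(-4\right)^{2}} + \left(Z - -1\right) 5\right) = \left(15 + 1\right) \left(- \frac{5}{\left(-4\right)^{2}} + \left(14 - -1\right) 5\right) = 16 \left(- \frac{5}{16} + \left(14 + 1\right) 5\right) = 16 \left(\left(-5\right) \frac{1}{16} + 15 \cdot 5\right) = 16 \left(- \frac{5}{16} + 75\right) = 16 \cdot \frac{1195}{16} = 1195$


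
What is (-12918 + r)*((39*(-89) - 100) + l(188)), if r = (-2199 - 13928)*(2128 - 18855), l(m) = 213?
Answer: -905798374138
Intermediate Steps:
r = 269756329 (r = -16127*(-16727) = 269756329)
(-12918 + r)*((39*(-89) - 100) + l(188)) = (-12918 + 269756329)*((39*(-89) - 100) + 213) = 269743411*((-3471 - 100) + 213) = 269743411*(-3571 + 213) = 269743411*(-3358) = -905798374138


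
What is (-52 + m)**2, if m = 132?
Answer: 6400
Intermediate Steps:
(-52 + m)**2 = (-52 + 132)**2 = 80**2 = 6400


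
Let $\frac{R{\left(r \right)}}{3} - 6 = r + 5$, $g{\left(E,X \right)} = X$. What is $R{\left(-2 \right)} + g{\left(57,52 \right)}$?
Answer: $79$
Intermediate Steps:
$R{\left(r \right)} = 33 + 3 r$ ($R{\left(r \right)} = 18 + 3 \left(r + 5\right) = 18 + 3 \left(5 + r\right) = 18 + \left(15 + 3 r\right) = 33 + 3 r$)
$R{\left(-2 \right)} + g{\left(57,52 \right)} = \left(33 + 3 \left(-2\right)\right) + 52 = \left(33 - 6\right) + 52 = 27 + 52 = 79$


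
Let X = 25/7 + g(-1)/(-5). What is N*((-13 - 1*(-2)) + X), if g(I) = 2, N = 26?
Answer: -7124/35 ≈ -203.54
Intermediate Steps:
X = 111/35 (X = 25/7 + 2/(-5) = 25*(⅐) + 2*(-⅕) = 25/7 - ⅖ = 111/35 ≈ 3.1714)
N*((-13 - 1*(-2)) + X) = 26*((-13 - 1*(-2)) + 111/35) = 26*((-13 + 2) + 111/35) = 26*(-11 + 111/35) = 26*(-274/35) = -7124/35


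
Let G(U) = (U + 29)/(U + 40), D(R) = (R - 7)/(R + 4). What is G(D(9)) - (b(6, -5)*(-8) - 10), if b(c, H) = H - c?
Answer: -40337/522 ≈ -77.274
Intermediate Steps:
D(R) = (-7 + R)/(4 + R)
G(U) = (29 + U)/(40 + U)
G(D(9)) - (b(6, -5)*(-8) - 10) = (29 + (-7 + 9)/(4 + 9))/(40 + (-7 + 9)/(4 + 9)) - ((-5 - 1*6)*(-8) - 10) = (29 + 2/13)/(40 + 2/13) - ((-5 - 6)*(-8) - 10) = (29 + (1/13)*2)/(40 + (1/13)*2) - (-11*(-8) - 10) = (29 + 2/13)/(40 + 2/13) - (88 - 10) = (379/13)/(522/13) - 1*78 = (13/522)*(379/13) - 78 = 379/522 - 78 = -40337/522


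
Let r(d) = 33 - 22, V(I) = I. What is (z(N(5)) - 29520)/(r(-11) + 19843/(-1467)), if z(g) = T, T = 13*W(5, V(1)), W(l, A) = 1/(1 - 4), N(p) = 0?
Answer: 43312197/3706 ≈ 11687.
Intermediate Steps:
r(d) = 11
W(l, A) = -⅓ (W(l, A) = 1/(-3) = -⅓)
T = -13/3 (T = 13*(-⅓) = -13/3 ≈ -4.3333)
z(g) = -13/3
(z(N(5)) - 29520)/(r(-11) + 19843/(-1467)) = (-13/3 - 29520)/(11 + 19843/(-1467)) = -88573/(3*(11 + 19843*(-1/1467))) = -88573/(3*(11 - 19843/1467)) = -88573/(3*(-3706/1467)) = -88573/3*(-1467/3706) = 43312197/3706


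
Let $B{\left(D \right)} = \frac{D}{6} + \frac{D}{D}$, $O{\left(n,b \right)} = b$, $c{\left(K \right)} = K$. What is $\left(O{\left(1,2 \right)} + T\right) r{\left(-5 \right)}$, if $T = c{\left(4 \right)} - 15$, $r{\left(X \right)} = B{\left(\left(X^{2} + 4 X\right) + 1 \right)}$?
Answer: $-18$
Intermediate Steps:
$B{\left(D \right)} = 1 + \frac{D}{6}$ ($B{\left(D \right)} = D \frac{1}{6} + 1 = \frac{D}{6} + 1 = 1 + \frac{D}{6}$)
$r{\left(X \right)} = \frac{7}{6} + \frac{X^{2}}{6} + \frac{2 X}{3}$ ($r{\left(X \right)} = 1 + \frac{\left(X^{2} + 4 X\right) + 1}{6} = 1 + \frac{1 + X^{2} + 4 X}{6} = 1 + \left(\frac{1}{6} + \frac{X^{2}}{6} + \frac{2 X}{3}\right) = \frac{7}{6} + \frac{X^{2}}{6} + \frac{2 X}{3}$)
$T = -11$ ($T = 4 - 15 = -11$)
$\left(O{\left(1,2 \right)} + T\right) r{\left(-5 \right)} = \left(2 - 11\right) \left(\frac{7}{6} + \frac{\left(-5\right)^{2}}{6} + \frac{2}{3} \left(-5\right)\right) = - 9 \left(\frac{7}{6} + \frac{1}{6} \cdot 25 - \frac{10}{3}\right) = - 9 \left(\frac{7}{6} + \frac{25}{6} - \frac{10}{3}\right) = \left(-9\right) 2 = -18$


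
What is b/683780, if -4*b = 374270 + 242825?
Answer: -123419/547024 ≈ -0.22562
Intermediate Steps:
b = -617095/4 (b = -(374270 + 242825)/4 = -¼*617095 = -617095/4 ≈ -1.5427e+5)
b/683780 = -617095/4/683780 = -617095/4*1/683780 = -123419/547024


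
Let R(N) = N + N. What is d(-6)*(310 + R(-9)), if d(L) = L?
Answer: -1752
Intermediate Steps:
R(N) = 2*N
d(-6)*(310 + R(-9)) = -6*(310 + 2*(-9)) = -6*(310 - 18) = -6*292 = -1752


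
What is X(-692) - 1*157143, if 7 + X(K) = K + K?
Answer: -158534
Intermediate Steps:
X(K) = -7 + 2*K (X(K) = -7 + (K + K) = -7 + 2*K)
X(-692) - 1*157143 = (-7 + 2*(-692)) - 1*157143 = (-7 - 1384) - 157143 = -1391 - 157143 = -158534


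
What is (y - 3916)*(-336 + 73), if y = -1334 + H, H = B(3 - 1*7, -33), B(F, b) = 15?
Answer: 1376805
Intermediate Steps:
H = 15
y = -1319 (y = -1334 + 15 = -1319)
(y - 3916)*(-336 + 73) = (-1319 - 3916)*(-336 + 73) = -5235*(-263) = 1376805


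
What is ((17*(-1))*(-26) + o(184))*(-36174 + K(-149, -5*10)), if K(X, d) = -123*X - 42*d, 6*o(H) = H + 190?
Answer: -7941737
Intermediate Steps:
o(H) = 95/3 + H/6 (o(H) = (H + 190)/6 = (190 + H)/6 = 95/3 + H/6)
((17*(-1))*(-26) + o(184))*(-36174 + K(-149, -5*10)) = ((17*(-1))*(-26) + (95/3 + (⅙)*184))*(-36174 + (-123*(-149) - (-210)*10)) = (-17*(-26) + (95/3 + 92/3))*(-36174 + (18327 - 42*(-50))) = (442 + 187/3)*(-36174 + (18327 + 2100)) = 1513*(-36174 + 20427)/3 = (1513/3)*(-15747) = -7941737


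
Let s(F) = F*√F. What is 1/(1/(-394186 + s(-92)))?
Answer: -394186 - 184*I*√23 ≈ -3.9419e+5 - 882.43*I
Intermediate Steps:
s(F) = F^(3/2)
1/(1/(-394186 + s(-92))) = 1/(1/(-394186 + (-92)^(3/2))) = 1/(1/(-394186 - 184*I*√23)) = -394186 - 184*I*√23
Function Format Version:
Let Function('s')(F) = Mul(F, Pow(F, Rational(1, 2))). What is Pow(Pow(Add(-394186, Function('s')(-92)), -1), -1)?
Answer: Add(-394186, Mul(-184, I, Pow(23, Rational(1, 2)))) ≈ Add(-3.9419e+5, Mul(-882.43, I))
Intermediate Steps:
Function('s')(F) = Pow(F, Rational(3, 2))
Pow(Pow(Add(-394186, Function('s')(-92)), -1), -1) = Pow(Pow(Add(-394186, Pow(-92, Rational(3, 2))), -1), -1) = Pow(Pow(Add(-394186, Mul(-184, I, Pow(23, Rational(1, 2)))), -1), -1) = Add(-394186, Mul(-184, I, Pow(23, Rational(1, 2))))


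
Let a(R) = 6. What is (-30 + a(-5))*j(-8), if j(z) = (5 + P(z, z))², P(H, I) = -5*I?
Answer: -48600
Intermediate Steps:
j(z) = (5 - 5*z)²
(-30 + a(-5))*j(-8) = (-30 + 6)*(25*(-1 - 8)²) = -600*(-9)² = -600*81 = -24*2025 = -48600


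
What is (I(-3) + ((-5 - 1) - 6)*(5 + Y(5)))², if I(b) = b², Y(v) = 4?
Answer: 9801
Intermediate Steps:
(I(-3) + ((-5 - 1) - 6)*(5 + Y(5)))² = ((-3)² + ((-5 - 1) - 6)*(5 + 4))² = (9 + (-6 - 6)*9)² = (9 - 12*9)² = (9 - 108)² = (-99)² = 9801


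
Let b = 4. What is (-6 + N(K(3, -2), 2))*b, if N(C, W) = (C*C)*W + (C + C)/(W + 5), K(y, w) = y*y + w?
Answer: 376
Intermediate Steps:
K(y, w) = w + y**2 (K(y, w) = y**2 + w = w + y**2)
N(C, W) = W*C**2 + 2*C/(5 + W) (N(C, W) = C**2*W + (2*C)/(5 + W) = W*C**2 + 2*C/(5 + W))
(-6 + N(K(3, -2), 2))*b = (-6 + (-2 + 3**2)*(2 + (-2 + 3**2)*2**2 + 5*(-2 + 3**2)*2)/(5 + 2))*4 = (-6 + (-2 + 9)*(2 + (-2 + 9)*4 + 5*(-2 + 9)*2)/7)*4 = (-6 + 7*(1/7)*(2 + 7*4 + 5*7*2))*4 = (-6 + 7*(1/7)*(2 + 28 + 70))*4 = (-6 + 7*(1/7)*100)*4 = (-6 + 100)*4 = 94*4 = 376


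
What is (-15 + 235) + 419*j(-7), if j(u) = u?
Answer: -2713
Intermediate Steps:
(-15 + 235) + 419*j(-7) = (-15 + 235) + 419*(-7) = 220 - 2933 = -2713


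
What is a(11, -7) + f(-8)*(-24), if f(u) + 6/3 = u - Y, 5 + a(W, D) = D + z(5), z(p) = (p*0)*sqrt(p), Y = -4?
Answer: 132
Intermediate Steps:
z(p) = 0 (z(p) = 0*sqrt(p) = 0)
a(W, D) = -5 + D (a(W, D) = -5 + (D + 0) = -5 + D)
f(u) = 2 + u (f(u) = -2 + (u - 1*(-4)) = -2 + (u + 4) = -2 + (4 + u) = 2 + u)
a(11, -7) + f(-8)*(-24) = (-5 - 7) + (2 - 8)*(-24) = -12 - 6*(-24) = -12 + 144 = 132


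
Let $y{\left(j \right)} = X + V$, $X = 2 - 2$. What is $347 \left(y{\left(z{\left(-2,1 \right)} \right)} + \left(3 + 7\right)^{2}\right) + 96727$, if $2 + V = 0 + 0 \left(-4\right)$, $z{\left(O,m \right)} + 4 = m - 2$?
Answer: $130733$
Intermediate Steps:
$z{\left(O,m \right)} = -6 + m$ ($z{\left(O,m \right)} = -4 + \left(m - 2\right) = -4 + \left(-2 + m\right) = -6 + m$)
$X = 0$ ($X = 2 - 2 = 0$)
$V = -2$ ($V = -2 + \left(0 + 0 \left(-4\right)\right) = -2 + \left(0 + 0\right) = -2 + 0 = -2$)
$y{\left(j \right)} = -2$ ($y{\left(j \right)} = 0 - 2 = -2$)
$347 \left(y{\left(z{\left(-2,1 \right)} \right)} + \left(3 + 7\right)^{2}\right) + 96727 = 347 \left(-2 + \left(3 + 7\right)^{2}\right) + 96727 = 347 \left(-2 + 10^{2}\right) + 96727 = 347 \left(-2 + 100\right) + 96727 = 347 \cdot 98 + 96727 = 34006 + 96727 = 130733$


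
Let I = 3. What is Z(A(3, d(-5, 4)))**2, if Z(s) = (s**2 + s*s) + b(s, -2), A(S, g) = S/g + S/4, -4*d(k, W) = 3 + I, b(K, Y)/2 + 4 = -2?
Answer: 5041/64 ≈ 78.766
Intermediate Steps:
b(K, Y) = -12 (b(K, Y) = -8 + 2*(-2) = -8 - 4 = -12)
d(k, W) = -3/2 (d(k, W) = -(3 + 3)/4 = -1/4*6 = -3/2)
A(S, g) = S/4 + S/g (A(S, g) = S/g + S*(1/4) = S/g + S/4 = S/4 + S/g)
Z(s) = -12 + 2*s**2 (Z(s) = (s**2 + s*s) - 12 = (s**2 + s**2) - 12 = 2*s**2 - 12 = -12 + 2*s**2)
Z(A(3, d(-5, 4)))**2 = (-12 + 2*((1/4)*3 + 3/(-3/2))**2)**2 = (-12 + 2*(3/4 + 3*(-2/3))**2)**2 = (-12 + 2*(3/4 - 2)**2)**2 = (-12 + 2*(-5/4)**2)**2 = (-12 + 2*(25/16))**2 = (-12 + 25/8)**2 = (-71/8)**2 = 5041/64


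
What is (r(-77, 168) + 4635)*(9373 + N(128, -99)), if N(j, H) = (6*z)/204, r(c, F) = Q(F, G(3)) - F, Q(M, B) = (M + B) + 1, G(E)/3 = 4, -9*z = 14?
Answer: 6665520176/153 ≈ 4.3566e+7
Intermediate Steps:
z = -14/9 (z = -⅑*14 = -14/9 ≈ -1.5556)
G(E) = 12 (G(E) = 3*4 = 12)
Q(M, B) = 1 + B + M (Q(M, B) = (B + M) + 1 = 1 + B + M)
r(c, F) = 13 (r(c, F) = (1 + 12 + F) - F = (13 + F) - F = 13)
N(j, H) = -7/153 (N(j, H) = (6*(-14/9))/204 = -28/3*1/204 = -7/153)
(r(-77, 168) + 4635)*(9373 + N(128, -99)) = (13 + 4635)*(9373 - 7/153) = 4648*(1434062/153) = 6665520176/153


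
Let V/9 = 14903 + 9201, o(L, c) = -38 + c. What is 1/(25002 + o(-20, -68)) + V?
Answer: 5400838657/24896 ≈ 2.1694e+5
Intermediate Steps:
V = 216936 (V = 9*(14903 + 9201) = 9*24104 = 216936)
1/(25002 + o(-20, -68)) + V = 1/(25002 + (-38 - 68)) + 216936 = 1/(25002 - 106) + 216936 = 1/24896 + 216936 = 5400838657/24896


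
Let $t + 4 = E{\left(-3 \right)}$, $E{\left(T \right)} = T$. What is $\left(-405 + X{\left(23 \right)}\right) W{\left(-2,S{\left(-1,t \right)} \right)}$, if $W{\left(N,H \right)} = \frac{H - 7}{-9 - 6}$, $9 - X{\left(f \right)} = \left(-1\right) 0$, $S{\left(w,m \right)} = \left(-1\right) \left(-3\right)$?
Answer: $- \frac{528}{5} \approx -105.6$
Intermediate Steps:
$t = -7$ ($t = -4 - 3 = -7$)
$S{\left(w,m \right)} = 3$
$X{\left(f \right)} = 9$ ($X{\left(f \right)} = 9 - \left(-1\right) 0 = 9 - 0 = 9 + 0 = 9$)
$W{\left(N,H \right)} = \frac{7}{15} - \frac{H}{15}$ ($W{\left(N,H \right)} = \frac{-7 + H}{-15} = \left(-7 + H\right) \left(- \frac{1}{15}\right) = \frac{7}{15} - \frac{H}{15}$)
$\left(-405 + X{\left(23 \right)}\right) W{\left(-2,S{\left(-1,t \right)} \right)} = \left(-405 + 9\right) \left(\frac{7}{15} - \frac{1}{5}\right) = - 396 \left(\frac{7}{15} - \frac{1}{5}\right) = \left(-396\right) \frac{4}{15} = - \frac{528}{5}$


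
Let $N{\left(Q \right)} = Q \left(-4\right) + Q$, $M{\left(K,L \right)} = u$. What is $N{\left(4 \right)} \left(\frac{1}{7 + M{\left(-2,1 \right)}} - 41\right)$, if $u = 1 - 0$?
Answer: $\frac{981}{2} \approx 490.5$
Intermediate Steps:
$u = 1$ ($u = 1 + 0 = 1$)
$M{\left(K,L \right)} = 1$
$N{\left(Q \right)} = - 3 Q$ ($N{\left(Q \right)} = - 4 Q + Q = - 3 Q$)
$N{\left(4 \right)} \left(\frac{1}{7 + M{\left(-2,1 \right)}} - 41\right) = \left(-3\right) 4 \left(\frac{1}{7 + 1} - 41\right) = - 12 \left(\frac{1}{8} - 41\right) = \left(-12\right) \left(- \frac{327}{8}\right) = \frac{981}{2}$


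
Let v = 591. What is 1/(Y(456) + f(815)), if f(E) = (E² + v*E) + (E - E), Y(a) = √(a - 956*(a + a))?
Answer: 30155/34554335882 - 21*I*√494/656532381758 ≈ 8.7268e-7 - 7.1093e-10*I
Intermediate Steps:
Y(a) = 7*√39*√(-a) (Y(a) = √(a - 1912*a) = √(-1911*a) = 7*√39*√(-a))
f(E) = E² + 591*E (f(E) = (E² + 591*E) + (E - E) = (E² + 591*E) + 0 = E² + 591*E)
1/(Y(456) + f(815)) = 1/(7*√39*√(-1*456) + 815*(591 + 815)) = 1/(7*√39*√(-456) + 815*1406) = 1/(7*√39*(2*I*√114) + 1145890) = 1/(42*I*√494 + 1145890) = 1/(1145890 + 42*I*√494)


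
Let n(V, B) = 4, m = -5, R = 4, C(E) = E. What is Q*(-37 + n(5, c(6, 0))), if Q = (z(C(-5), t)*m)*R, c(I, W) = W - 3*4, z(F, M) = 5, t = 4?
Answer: 3300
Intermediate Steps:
c(I, W) = -12 + W (c(I, W) = W - 12 = -12 + W)
Q = -100 (Q = (5*(-5))*4 = -25*4 = -100)
Q*(-37 + n(5, c(6, 0))) = -100*(-37 + 4) = -100*(-33) = 3300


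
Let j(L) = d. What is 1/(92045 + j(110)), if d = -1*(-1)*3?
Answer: 1/92048 ≈ 1.0864e-5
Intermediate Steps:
d = 3 (d = 1*3 = 3)
j(L) = 3
1/(92045 + j(110)) = 1/(92045 + 3) = 1/92048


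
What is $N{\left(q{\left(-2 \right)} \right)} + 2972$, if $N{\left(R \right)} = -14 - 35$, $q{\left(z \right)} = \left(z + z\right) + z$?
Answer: $2923$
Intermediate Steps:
$q{\left(z \right)} = 3 z$ ($q{\left(z \right)} = 2 z + z = 3 z$)
$N{\left(R \right)} = -49$
$N{\left(q{\left(-2 \right)} \right)} + 2972 = -49 + 2972 = 2923$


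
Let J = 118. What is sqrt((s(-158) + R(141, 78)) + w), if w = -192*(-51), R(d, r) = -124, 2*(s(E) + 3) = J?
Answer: 2*sqrt(2431) ≈ 98.610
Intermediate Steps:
s(E) = 56 (s(E) = -3 + (1/2)*118 = -3 + 59 = 56)
w = 9792
sqrt((s(-158) + R(141, 78)) + w) = sqrt((56 - 124) + 9792) = sqrt(-68 + 9792) = sqrt(9724) = 2*sqrt(2431)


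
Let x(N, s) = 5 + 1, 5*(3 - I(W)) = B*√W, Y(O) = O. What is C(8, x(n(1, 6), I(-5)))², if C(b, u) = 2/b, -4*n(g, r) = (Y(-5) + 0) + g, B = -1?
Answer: 1/16 ≈ 0.062500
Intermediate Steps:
n(g, r) = 5/4 - g/4 (n(g, r) = -((-5 + 0) + g)/4 = -(-5 + g)/4 = 5/4 - g/4)
I(W) = 3 + √W/5 (I(W) = 3 - (-1)*√W/5 = 3 + √W/5)
x(N, s) = 6
C(8, x(n(1, 6), I(-5)))² = (2/8)² = (2*(⅛))² = (¼)² = 1/16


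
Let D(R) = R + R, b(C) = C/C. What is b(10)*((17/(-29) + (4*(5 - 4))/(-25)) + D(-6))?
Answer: -9241/725 ≈ -12.746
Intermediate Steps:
b(C) = 1
D(R) = 2*R
b(10)*((17/(-29) + (4*(5 - 4))/(-25)) + D(-6)) = 1*((17/(-29) + (4*(5 - 4))/(-25)) + 2*(-6)) = 1*((17*(-1/29) + (4*1)*(-1/25)) - 12) = 1*((-17/29 + 4*(-1/25)) - 12) = 1*((-17/29 - 4/25) - 12) = 1*(-541/725 - 12) = 1*(-9241/725) = -9241/725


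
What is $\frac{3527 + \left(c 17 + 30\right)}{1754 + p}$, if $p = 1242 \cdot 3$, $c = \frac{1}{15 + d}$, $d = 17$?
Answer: $\frac{113841}{175360} \approx 0.64918$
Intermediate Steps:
$c = \frac{1}{32}$ ($c = \frac{1}{15 + 17} = \frac{1}{32} \approx 0.03125$)
$p = 3726$
$\frac{3527 + \left(c 17 + 30\right)}{1754 + p} = \frac{3527 + \left(\frac{1}{32} \cdot 17 + 30\right)}{1754 + 3726} = \frac{3527 + \left(\frac{17}{32} + 30\right)}{5480} = \left(3527 + \frac{977}{32}\right) \frac{1}{5480} = \frac{113841}{32} \cdot \frac{1}{5480} = \frac{113841}{175360}$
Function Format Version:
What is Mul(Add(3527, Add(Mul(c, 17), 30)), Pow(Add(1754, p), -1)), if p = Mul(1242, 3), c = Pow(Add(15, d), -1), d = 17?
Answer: Rational(113841, 175360) ≈ 0.64918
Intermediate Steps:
c = Rational(1, 32) (c = Pow(Add(15, 17), -1) = Pow(32, -1) = Rational(1, 32) ≈ 0.031250)
p = 3726
Mul(Add(3527, Add(Mul(c, 17), 30)), Pow(Add(1754, p), -1)) = Mul(Add(3527, Add(Mul(Rational(1, 32), 17), 30)), Pow(Add(1754, 3726), -1)) = Mul(Add(3527, Add(Rational(17, 32), 30)), Pow(5480, -1)) = Mul(Add(3527, Rational(977, 32)), Rational(1, 5480)) = Mul(Rational(113841, 32), Rational(1, 5480)) = Rational(113841, 175360)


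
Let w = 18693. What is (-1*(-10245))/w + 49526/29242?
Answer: 204228968/91103451 ≈ 2.2417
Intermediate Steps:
(-1*(-10245))/w + 49526/29242 = -1*(-10245)/18693 + 49526/29242 = 10245*(1/18693) + 49526*(1/29242) = 3415/6231 + 24763/14621 = 204228968/91103451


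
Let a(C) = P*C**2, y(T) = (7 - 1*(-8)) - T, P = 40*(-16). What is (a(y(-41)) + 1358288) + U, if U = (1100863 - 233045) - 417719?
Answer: -198653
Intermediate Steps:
P = -640
y(T) = 15 - T (y(T) = (7 + 8) - T = 15 - T)
a(C) = -640*C**2
U = 450099 (U = 867818 - 417719 = 450099)
(a(y(-41)) + 1358288) + U = (-640*(15 - 1*(-41))**2 + 1358288) + 450099 = (-640*(15 + 41)**2 + 1358288) + 450099 = (-640*56**2 + 1358288) + 450099 = (-640*3136 + 1358288) + 450099 = (-2007040 + 1358288) + 450099 = -648752 + 450099 = -198653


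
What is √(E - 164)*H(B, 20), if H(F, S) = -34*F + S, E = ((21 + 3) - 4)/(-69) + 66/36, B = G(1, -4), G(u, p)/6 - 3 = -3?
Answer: 10*I*√343758/23 ≈ 254.92*I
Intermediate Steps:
G(u, p) = 0 (G(u, p) = 18 + 6*(-3) = 18 - 18 = 0)
B = 0
E = 71/46 (E = (24 - 4)*(-1/69) + 66*(1/36) = 20*(-1/69) + 11/6 = -20/69 + 11/6 = 71/46 ≈ 1.5435)
H(F, S) = S - 34*F
√(E - 164)*H(B, 20) = √(71/46 - 164)*(20 - 34*0) = √(-7473/46)*(20 + 0) = (I*√343758/46)*20 = 10*I*√343758/23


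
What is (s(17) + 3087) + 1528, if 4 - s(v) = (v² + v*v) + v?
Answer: 4024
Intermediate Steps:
s(v) = 4 - v - 2*v² (s(v) = 4 - ((v² + v*v) + v) = 4 - ((v² + v²) + v) = 4 - (2*v² + v) = 4 - (v + 2*v²) = 4 + (-v - 2*v²) = 4 - v - 2*v²)
(s(17) + 3087) + 1528 = ((4 - 1*17 - 2*17²) + 3087) + 1528 = ((4 - 17 - 2*289) + 3087) + 1528 = ((4 - 17 - 578) + 3087) + 1528 = (-591 + 3087) + 1528 = 2496 + 1528 = 4024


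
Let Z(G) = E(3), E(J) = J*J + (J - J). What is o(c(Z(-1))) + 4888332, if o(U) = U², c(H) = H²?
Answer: 4894893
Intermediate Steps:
E(J) = J² (E(J) = J² + 0 = J²)
Z(G) = 9 (Z(G) = 3² = 9)
o(c(Z(-1))) + 4888332 = (9²)² + 4888332 = 81² + 4888332 = 6561 + 4888332 = 4894893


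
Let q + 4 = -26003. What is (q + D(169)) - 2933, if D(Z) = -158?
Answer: -29098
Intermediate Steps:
q = -26007 (q = -4 - 26003 = -26007)
(q + D(169)) - 2933 = (-26007 - 158) - 2933 = -26165 - 2933 = -29098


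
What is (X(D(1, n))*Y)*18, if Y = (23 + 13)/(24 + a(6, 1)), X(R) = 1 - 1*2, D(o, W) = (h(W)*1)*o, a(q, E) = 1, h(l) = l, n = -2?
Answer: -648/25 ≈ -25.920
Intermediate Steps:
D(o, W) = W*o (D(o, W) = (W*1)*o = W*o)
X(R) = -1 (X(R) = 1 - 2 = -1)
Y = 36/25 (Y = (23 + 13)/(24 + 1) = 36/25 ≈ 1.4400)
(X(D(1, n))*Y)*18 = -1*36/25*18 = -36/25*18 = -648/25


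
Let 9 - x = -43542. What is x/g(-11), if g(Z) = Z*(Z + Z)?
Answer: 43551/242 ≈ 179.96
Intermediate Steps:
x = 43551 (x = 9 - 1*(-43542) = 9 + 43542 = 43551)
g(Z) = 2*Z² (g(Z) = Z*(2*Z) = 2*Z²)
x/g(-11) = 43551/((2*(-11)²)) = 43551/((2*121)) = 43551/242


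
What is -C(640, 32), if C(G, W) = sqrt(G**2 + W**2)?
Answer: -32*sqrt(401) ≈ -640.80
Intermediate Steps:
-C(640, 32) = -sqrt(640**2 + 32**2) = -sqrt(409600 + 1024) = -sqrt(410624) = -32*sqrt(401)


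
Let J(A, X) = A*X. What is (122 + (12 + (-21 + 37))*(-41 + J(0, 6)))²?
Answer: 1052676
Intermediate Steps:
(122 + (12 + (-21 + 37))*(-41 + J(0, 6)))² = (122 + (12 + (-21 + 37))*(-41 + 0*6))² = (122 + (12 + 16)*(-41 + 0))² = (122 + 28*(-41))² = (122 - 1148)² = (-1026)² = 1052676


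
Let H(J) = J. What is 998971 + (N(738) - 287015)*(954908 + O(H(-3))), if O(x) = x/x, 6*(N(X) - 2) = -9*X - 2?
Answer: -275127700412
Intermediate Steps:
N(X) = 5/3 - 3*X/2 (N(X) = 2 + (-9*X - 2)/6 = 2 + (-2 - 9*X)/6 = 2 + (-⅓ - 3*X/2) = 5/3 - 3*X/2)
O(x) = 1
998971 + (N(738) - 287015)*(954908 + O(H(-3))) = 998971 + ((5/3 - 3/2*738) - 287015)*(954908 + 1) = 998971 + ((5/3 - 1107) - 287015)*954909 = 998971 + (-3316/3 - 287015)*954909 = 998971 - 864361/3*954909 = 998971 - 275128699383 = -275127700412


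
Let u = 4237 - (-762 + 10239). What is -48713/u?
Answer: 48713/5240 ≈ 9.2964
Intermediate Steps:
u = -5240 (u = 4237 - 1*9477 = 4237 - 9477 = -5240)
-48713/u = -48713/(-5240) = -48713*(-1/5240) = 48713/5240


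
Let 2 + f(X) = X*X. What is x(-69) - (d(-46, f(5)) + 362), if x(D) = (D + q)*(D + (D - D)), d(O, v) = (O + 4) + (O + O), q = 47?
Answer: 1290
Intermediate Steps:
f(X) = -2 + X**2 (f(X) = -2 + X*X = -2 + X**2)
d(O, v) = 4 + 3*O (d(O, v) = (4 + O) + 2*O = 4 + 3*O)
x(D) = D*(47 + D) (x(D) = (D + 47)*(D + (D - D)) = (47 + D)*(D + 0) = (47 + D)*D = D*(47 + D))
x(-69) - (d(-46, f(5)) + 362) = -69*(47 - 69) - ((4 + 3*(-46)) + 362) = -69*(-22) - ((4 - 138) + 362) = 1518 - (-134 + 362) = 1518 - 1*228 = 1518 - 228 = 1290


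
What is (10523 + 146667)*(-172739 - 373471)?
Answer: -85858749900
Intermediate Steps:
(10523 + 146667)*(-172739 - 373471) = 157190*(-546210) = -85858749900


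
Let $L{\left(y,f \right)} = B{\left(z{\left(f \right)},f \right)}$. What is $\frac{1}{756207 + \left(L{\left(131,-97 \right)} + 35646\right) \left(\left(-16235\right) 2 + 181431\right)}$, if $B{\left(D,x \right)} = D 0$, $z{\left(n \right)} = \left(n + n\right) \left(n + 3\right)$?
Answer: $\frac{1}{5310620013} \approx 1.883 \cdot 10^{-10}$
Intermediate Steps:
$z{\left(n \right)} = 2 n \left(3 + n\right)$
$B{\left(D,x \right)} = 0$
$L{\left(y,f \right)} = 0$
$\frac{1}{756207 + \left(L{\left(131,-97 \right)} + 35646\right) \left(\left(-16235\right) 2 + 181431\right)} = \frac{1}{756207 + \left(0 + 35646\right) \left(\left(-16235\right) 2 + 181431\right)} = \frac{1}{756207 + 35646 \left(-32470 + 181431\right)} = \frac{1}{756207 + 35646 \cdot 148961} = \frac{1}{756207 + 5309863806} = \frac{1}{5310620013}$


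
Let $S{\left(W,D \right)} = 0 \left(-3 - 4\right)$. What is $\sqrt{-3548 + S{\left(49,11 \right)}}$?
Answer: $2 i \sqrt{887} \approx 59.565 i$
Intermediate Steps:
$S{\left(W,D \right)} = 0$ ($S{\left(W,D \right)} = 0 \left(-7\right) = 0$)
$\sqrt{-3548 + S{\left(49,11 \right)}} = \sqrt{-3548 + 0} = \sqrt{-3548} = 2 i \sqrt{887}$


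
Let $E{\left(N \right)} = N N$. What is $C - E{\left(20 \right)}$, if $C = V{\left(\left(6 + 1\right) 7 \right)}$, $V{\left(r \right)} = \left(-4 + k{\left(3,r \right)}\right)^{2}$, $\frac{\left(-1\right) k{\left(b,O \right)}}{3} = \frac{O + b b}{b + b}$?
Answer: $689$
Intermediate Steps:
$k{\left(b,O \right)} = - \frac{3 \left(O + b^{2}\right)}{2 b}$ ($k{\left(b,O \right)} = - 3 \frac{O + b b}{b + b} = - 3 \frac{O + b^{2}}{2 b} = - \frac{3 \left(O + b^{2}\right)}{2 b}$)
$E{\left(N \right)} = N^{2}$
$V{\left(r \right)} = \left(- \frac{17}{2} - \frac{r}{2}\right)^{2}$ ($V{\left(r \right)} = \left(-4 + \frac{3 \left(- r - 3^{2}\right)}{2 \cdot 3}\right)^{2} = \left(-4 + \frac{3}{2} \cdot \frac{1}{3} \left(- r - 9\right)\right)^{2} = \left(-4 + \frac{3}{2} \cdot \frac{1}{3} \left(-9 - r\right)\right)^{2} = \left(-4 - \left(\frac{9}{2} + \frac{r}{2}\right)\right)^{2} = \left(- \frac{17}{2} - \frac{r}{2}\right)^{2}$)
$C = 1089$ ($C = \frac{\left(17 + \left(6 + 1\right) 7\right)^{2}}{4} = \frac{\left(17 + 7 \cdot 7\right)^{2}}{4} = \frac{\left(17 + 49\right)^{2}}{4} = \frac{66^{2}}{4} = \frac{1}{4} \cdot 4356 = 1089$)
$C - E{\left(20 \right)} = 1089 - 20^{2} = 1089 - 400 = 689$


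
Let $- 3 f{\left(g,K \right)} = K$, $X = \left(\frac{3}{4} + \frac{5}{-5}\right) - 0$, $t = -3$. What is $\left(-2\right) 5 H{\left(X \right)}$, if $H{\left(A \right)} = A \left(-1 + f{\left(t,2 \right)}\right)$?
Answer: $- \frac{25}{6} \approx -4.1667$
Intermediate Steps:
$X = - \frac{1}{4}$ ($X = \left(3 \cdot \frac{1}{4} + 5 \left(- \frac{1}{5}\right)\right) + 0 = \left(\frac{3}{4} - 1\right) + 0 = - \frac{1}{4} + 0 = - \frac{1}{4} \approx -0.25$)
$f{\left(g,K \right)} = - \frac{K}{3}$
$H{\left(A \right)} = - \frac{5 A}{3}$ ($H{\left(A \right)} = A \left(-1 - \frac{2}{3}\right) = A \left(- \frac{5}{3}\right) = - \frac{5 A}{3}$)
$\left(-2\right) 5 H{\left(X \right)} = \left(-2\right) 5 \left(\left(- \frac{5}{3}\right) \left(- \frac{1}{4}\right)\right) = \left(-10\right) \frac{5}{12} = - \frac{25}{6}$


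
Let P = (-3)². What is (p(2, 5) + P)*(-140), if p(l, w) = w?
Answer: -1960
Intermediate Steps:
P = 9
(p(2, 5) + P)*(-140) = (5 + 9)*(-140) = 14*(-140) = -1960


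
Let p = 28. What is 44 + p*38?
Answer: 1108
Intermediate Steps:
44 + p*38 = 44 + 28*38 = 44 + 1064 = 1108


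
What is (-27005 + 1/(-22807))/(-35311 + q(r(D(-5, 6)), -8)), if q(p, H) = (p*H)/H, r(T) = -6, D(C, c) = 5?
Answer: 615903036/805474819 ≈ 0.76465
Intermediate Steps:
q(p, H) = p (q(p, H) = (H*p)/H = p)
(-27005 + 1/(-22807))/(-35311 + q(r(D(-5, 6)), -8)) = (-27005 + 1/(-22807))/(-35311 - 6) = (-27005 - 1/22807)/(-35317) = -615903036/22807*(-1/35317) = 615903036/805474819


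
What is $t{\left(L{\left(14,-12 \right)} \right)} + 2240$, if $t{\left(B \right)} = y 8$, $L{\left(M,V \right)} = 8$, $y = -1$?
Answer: $2232$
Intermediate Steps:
$t{\left(B \right)} = -8$ ($t{\left(B \right)} = \left(-1\right) 8 = -8$)
$t{\left(L{\left(14,-12 \right)} \right)} + 2240 = -8 + 2240 = 2232$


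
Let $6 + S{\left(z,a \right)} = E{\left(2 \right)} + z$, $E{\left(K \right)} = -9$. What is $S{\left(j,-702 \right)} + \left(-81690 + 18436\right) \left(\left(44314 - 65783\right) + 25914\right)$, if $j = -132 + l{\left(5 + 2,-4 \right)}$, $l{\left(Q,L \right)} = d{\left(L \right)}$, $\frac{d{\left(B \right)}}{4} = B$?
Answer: $-281164193$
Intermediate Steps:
$d{\left(B \right)} = 4 B$
$l{\left(Q,L \right)} = 4 L$
$j = -148$ ($j = -132 + 4 \left(-4\right) = -132 - 16 = -148$)
$S{\left(z,a \right)} = -15 + z$ ($S{\left(z,a \right)} = -6 + \left(-9 + z\right) = -15 + z$)
$S{\left(j,-702 \right)} + \left(-81690 + 18436\right) \left(\left(44314 - 65783\right) + 25914\right) = \left(-15 - 148\right) + \left(-81690 + 18436\right) \left(\left(44314 - 65783\right) + 25914\right) = -163 - 63254 \left(\left(44314 - 65783\right) + 25914\right) = -163 - 63254 \left(-21469 + 25914\right) = -163 - 281164030 = -281164193$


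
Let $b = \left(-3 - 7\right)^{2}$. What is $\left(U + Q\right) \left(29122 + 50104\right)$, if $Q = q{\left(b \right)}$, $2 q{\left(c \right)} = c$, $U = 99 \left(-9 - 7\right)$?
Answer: $-121532684$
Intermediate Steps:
$b = 100$ ($b = \left(-10\right)^{2} = 100$)
$U = -1584$ ($U = 99 \left(-16\right) = -1584$)
$q{\left(c \right)} = \frac{c}{2}$
$Q = 50$ ($Q = \frac{1}{2} \cdot 100 = 50$)
$\left(U + Q\right) \left(29122 + 50104\right) = \left(-1584 + 50\right) \left(29122 + 50104\right) = \left(-1534\right) 79226 = -121532684$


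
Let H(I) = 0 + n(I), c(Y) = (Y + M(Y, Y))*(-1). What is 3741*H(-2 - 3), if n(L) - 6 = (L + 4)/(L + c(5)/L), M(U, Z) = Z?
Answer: 23693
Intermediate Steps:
c(Y) = -2*Y (c(Y) = (Y + Y)*(-1) = (2*Y)*(-1) = -2*Y)
n(L) = 6 + (4 + L)/(L - 10/L) (n(L) = 6 + (L + 4)/(L + (-2*5)/L) = 6 + (4 + L)/(L - 10/L))
H(I) = (-60 + 4*I + 7*I²)/(-10 + I²) (H(I) = 0 + (-60 + 4*I + 7*I²)/(-10 + I²) = (-60 + 4*I + 7*I²)/(-10 + I²))
3741*H(-2 - 3) = 3741*((-60 + 4*(-2 - 3) + 7*(-2 - 3)²)/(-10 + (-2 - 3)²)) = 3741*((-60 + 4*(-5) + 7*(-5)²)/(-10 + (-5)²)) = 3741*((-60 - 20 + 7*25)/(-10 + 25)) = 3741*((-60 - 20 + 175)/15) = 3741*((1/15)*95) = 3741*(19/3) = 23693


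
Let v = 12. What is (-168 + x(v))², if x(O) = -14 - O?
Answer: 37636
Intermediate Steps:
(-168 + x(v))² = (-168 + (-14 - 1*12))² = (-168 + (-14 - 12))² = (-168 - 26)² = (-194)² = 37636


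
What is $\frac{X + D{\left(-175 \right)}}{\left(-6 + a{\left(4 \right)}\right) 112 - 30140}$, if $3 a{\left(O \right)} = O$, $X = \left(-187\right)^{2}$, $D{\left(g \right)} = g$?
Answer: $- \frac{52191}{45994} \approx -1.1347$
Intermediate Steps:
$X = 34969$
$a{\left(O \right)} = \frac{O}{3}$
$\frac{X + D{\left(-175 \right)}}{\left(-6 + a{\left(4 \right)}\right) 112 - 30140} = \frac{34969 - 175}{\left(-6 + \frac{1}{3} \cdot 4\right) 112 - 30140} = \frac{34794}{\left(-6 + \frac{4}{3}\right) 112 - 30140} = \frac{34794}{\left(- \frac{14}{3}\right) 112 - 30140} = \frac{34794}{- \frac{1568}{3} - 30140} = \frac{34794}{- \frac{91988}{3}} = 34794 \left(- \frac{3}{91988}\right) = - \frac{52191}{45994}$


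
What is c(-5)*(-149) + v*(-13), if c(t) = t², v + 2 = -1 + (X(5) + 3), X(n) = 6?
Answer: -3803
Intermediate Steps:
v = 6 (v = -2 + (-1 + (6 + 3)) = -2 + (-1 + 9) = -2 + 8 = 6)
c(-5)*(-149) + v*(-13) = (-5)²*(-149) + 6*(-13) = 25*(-149) - 78 = -3725 - 78 = -3803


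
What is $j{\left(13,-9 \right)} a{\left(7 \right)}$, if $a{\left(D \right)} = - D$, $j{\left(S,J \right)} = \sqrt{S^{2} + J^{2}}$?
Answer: $- 35 \sqrt{10} \approx -110.68$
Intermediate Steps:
$j{\left(S,J \right)} = \sqrt{J^{2} + S^{2}}$
$j{\left(13,-9 \right)} a{\left(7 \right)} = \sqrt{\left(-9\right)^{2} + 13^{2}} \left(\left(-1\right) 7\right) = \sqrt{81 + 169} \left(-7\right) = \sqrt{250} \left(-7\right) = 5 \sqrt{10} \left(-7\right) = - 35 \sqrt{10}$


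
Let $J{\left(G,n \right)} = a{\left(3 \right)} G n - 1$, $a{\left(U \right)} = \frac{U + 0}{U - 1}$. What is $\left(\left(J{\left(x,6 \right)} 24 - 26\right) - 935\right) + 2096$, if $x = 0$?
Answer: $1111$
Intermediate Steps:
$a{\left(U \right)} = \frac{U}{-1 + U}$
$J{\left(G,n \right)} = -1 + \frac{3 G n}{2}$ ($J{\left(G,n \right)} = \frac{3}{-1 + 3} G n - 1 = \frac{3}{2} G n - 1 = 3 \cdot \frac{1}{2} G n - 1 = \frac{3 G}{2} n - 1 = \frac{3 G n}{2} - 1 = -1 + \frac{3 G n}{2}$)
$\left(\left(J{\left(x,6 \right)} 24 - 26\right) - 935\right) + 2096 = \left(\left(\left(-1 + \frac{3}{2} \cdot 0 \cdot 6\right) 24 - 26\right) - 935\right) + 2096 = \left(\left(\left(-1 + 0\right) 24 - 26\right) - 935\right) + 2096 = \left(\left(\left(-1\right) 24 - 26\right) - 935\right) + 2096 = \left(\left(-24 - 26\right) - 935\right) + 2096 = \left(-50 - 935\right) + 2096 = -985 + 2096 = 1111$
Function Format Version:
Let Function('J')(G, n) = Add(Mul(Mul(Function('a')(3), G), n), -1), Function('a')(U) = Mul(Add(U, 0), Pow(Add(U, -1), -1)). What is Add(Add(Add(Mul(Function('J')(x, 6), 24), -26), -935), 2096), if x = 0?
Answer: 1111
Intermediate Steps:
Function('a')(U) = Mul(U, Pow(Add(-1, U), -1))
Function('J')(G, n) = Add(-1, Mul(Rational(3, 2), G, n)) (Function('J')(G, n) = Add(Mul(Mul(Mul(3, Pow(Add(-1, 3), -1)), G), n), -1) = Add(Mul(Mul(Mul(3, Pow(2, -1)), G), n), -1) = Add(Mul(Mul(Mul(3, Rational(1, 2)), G), n), -1) = Add(Mul(Mul(Rational(3, 2), G), n), -1) = Add(Mul(Rational(3, 2), G, n), -1) = Add(-1, Mul(Rational(3, 2), G, n)))
Add(Add(Add(Mul(Function('J')(x, 6), 24), -26), -935), 2096) = Add(Add(Add(Mul(Add(-1, Mul(Rational(3, 2), 0, 6)), 24), -26), -935), 2096) = Add(Add(Add(Mul(Add(-1, 0), 24), -26), -935), 2096) = Add(Add(Add(Mul(-1, 24), -26), -935), 2096) = Add(Add(Add(-24, -26), -935), 2096) = Add(Add(-50, -935), 2096) = Add(-985, 2096) = 1111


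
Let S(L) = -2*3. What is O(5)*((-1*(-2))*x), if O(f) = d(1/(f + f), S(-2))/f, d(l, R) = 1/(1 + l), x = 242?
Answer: 88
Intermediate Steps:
S(L) = -6
O(f) = 1/(f*(1 + 1/(2*f))) (O(f) = 1/((1 + 1/(f + f))*f) = 1/((1 + 1/(2*f))*f) = 1/(f*(1 + 1/(2*f))))
O(5)*((-1*(-2))*x) = (2/(1 + 2*5))*(-1*(-2)*242) = (2/(1 + 10))*(2*242) = (2/11)*484 = 88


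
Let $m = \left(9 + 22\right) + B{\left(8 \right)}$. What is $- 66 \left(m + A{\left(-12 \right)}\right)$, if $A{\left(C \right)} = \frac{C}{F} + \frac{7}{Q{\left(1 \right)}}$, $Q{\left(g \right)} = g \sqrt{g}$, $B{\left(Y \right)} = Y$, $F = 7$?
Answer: $- \frac{20460}{7} \approx -2922.9$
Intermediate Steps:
$Q{\left(g \right)} = g^{\frac{3}{2}}$
$m = 39$ ($m = \left(9 + 22\right) + 8 = 31 + 8 = 39$)
$A{\left(C \right)} = 7 + \frac{C}{7}$ ($A{\left(C \right)} = \frac{C}{7} + \frac{7}{1^{\frac{3}{2}}} = C \frac{1}{7} + \frac{7}{1} = \frac{C}{7} + 7 \cdot 1 = \frac{C}{7} + 7 = 7 + \frac{C}{7}$)
$- 66 \left(m + A{\left(-12 \right)}\right) = - 66 \left(39 + \left(7 + \frac{1}{7} \left(-12\right)\right)\right) = - 66 \left(39 + \left(7 - \frac{12}{7}\right)\right) = - 66 \left(39 + \frac{37}{7}\right) = \left(-66\right) \frac{310}{7} = - \frac{20460}{7}$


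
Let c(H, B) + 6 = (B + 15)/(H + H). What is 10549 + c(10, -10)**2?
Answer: 169313/16 ≈ 10582.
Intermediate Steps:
c(H, B) = -6 + (15 + B)/(2*H) (c(H, B) = -6 + (B + 15)/(H + H) = -6 + (15 + B)/((2*H)) = -6 + (15 + B)*(1/(2*H)) = -6 + (15 + B)/(2*H))
10549 + c(10, -10)**2 = 10549 + ((1/2)*(15 - 10 - 12*10)/10)**2 = 10549 + ((1/2)*(1/10)*(15 - 10 - 120))**2 = 10549 + ((1/2)*(1/10)*(-115))**2 = 10549 + (-23/4)**2 = 10549 + 529/16 = 169313/16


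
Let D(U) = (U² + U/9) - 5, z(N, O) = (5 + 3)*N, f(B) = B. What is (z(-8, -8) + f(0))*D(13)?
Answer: -95296/9 ≈ -10588.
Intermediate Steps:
z(N, O) = 8*N
D(U) = -5 + U² + U/9 (D(U) = (U² + U/9) - 5 = -5 + U² + U/9)
(z(-8, -8) + f(0))*D(13) = (8*(-8) + 0)*(-5 + 13² + (⅑)*13) = (-64 + 0)*(-5 + 169 + 13/9) = -64*1489/9 = -95296/9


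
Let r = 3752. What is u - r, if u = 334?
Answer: -3418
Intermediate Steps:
u - r = 334 - 1*3752 = 334 - 3752 = -3418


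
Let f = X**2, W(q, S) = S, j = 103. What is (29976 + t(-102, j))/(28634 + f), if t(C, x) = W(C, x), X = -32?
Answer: 30079/29658 ≈ 1.0142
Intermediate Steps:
t(C, x) = x
f = 1024 (f = (-32)**2 = 1024)
(29976 + t(-102, j))/(28634 + f) = (29976 + 103)/(28634 + 1024) = 30079/29658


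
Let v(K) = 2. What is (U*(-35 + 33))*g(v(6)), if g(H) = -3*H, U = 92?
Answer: 1104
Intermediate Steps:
(U*(-35 + 33))*g(v(6)) = (92*(-35 + 33))*(-3*2) = (92*(-2))*(-6) = -184*(-6) = 1104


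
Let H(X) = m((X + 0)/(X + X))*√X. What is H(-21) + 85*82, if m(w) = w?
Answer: 6970 + I*√21/2 ≈ 6970.0 + 2.2913*I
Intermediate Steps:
H(X) = √X/2 (H(X) = ((X + 0)/(X + X))*√X = (X/((2*X)))*√X = (X*(1/(2*X)))*√X = √X/2)
H(-21) + 85*82 = √(-21)/2 + 85*82 = (I*√21)/2 + 6970 = I*√21/2 + 6970 = 6970 + I*√21/2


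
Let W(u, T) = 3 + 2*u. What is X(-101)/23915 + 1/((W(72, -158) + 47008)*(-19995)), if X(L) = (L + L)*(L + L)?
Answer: 7694526362597/4509719588175 ≈ 1.7062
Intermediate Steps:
X(L) = 4*L² (X(L) = (2*L)*(2*L) = 4*L²)
X(-101)/23915 + 1/((W(72, -158) + 47008)*(-19995)) = (4*(-101)²)/23915 + 1/(((3 + 2*72) + 47008)*(-19995)) = (4*10201)*(1/23915) - 1/19995/((3 + 144) + 47008) = 40804*(1/23915) - 1/19995/(147 + 47008) = 40804/23915 - 1/19995/47155 = 40804/23915 + (1/47155)*(-1/19995) = 40804/23915 - 1/942864225 = 7694526362597/4509719588175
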